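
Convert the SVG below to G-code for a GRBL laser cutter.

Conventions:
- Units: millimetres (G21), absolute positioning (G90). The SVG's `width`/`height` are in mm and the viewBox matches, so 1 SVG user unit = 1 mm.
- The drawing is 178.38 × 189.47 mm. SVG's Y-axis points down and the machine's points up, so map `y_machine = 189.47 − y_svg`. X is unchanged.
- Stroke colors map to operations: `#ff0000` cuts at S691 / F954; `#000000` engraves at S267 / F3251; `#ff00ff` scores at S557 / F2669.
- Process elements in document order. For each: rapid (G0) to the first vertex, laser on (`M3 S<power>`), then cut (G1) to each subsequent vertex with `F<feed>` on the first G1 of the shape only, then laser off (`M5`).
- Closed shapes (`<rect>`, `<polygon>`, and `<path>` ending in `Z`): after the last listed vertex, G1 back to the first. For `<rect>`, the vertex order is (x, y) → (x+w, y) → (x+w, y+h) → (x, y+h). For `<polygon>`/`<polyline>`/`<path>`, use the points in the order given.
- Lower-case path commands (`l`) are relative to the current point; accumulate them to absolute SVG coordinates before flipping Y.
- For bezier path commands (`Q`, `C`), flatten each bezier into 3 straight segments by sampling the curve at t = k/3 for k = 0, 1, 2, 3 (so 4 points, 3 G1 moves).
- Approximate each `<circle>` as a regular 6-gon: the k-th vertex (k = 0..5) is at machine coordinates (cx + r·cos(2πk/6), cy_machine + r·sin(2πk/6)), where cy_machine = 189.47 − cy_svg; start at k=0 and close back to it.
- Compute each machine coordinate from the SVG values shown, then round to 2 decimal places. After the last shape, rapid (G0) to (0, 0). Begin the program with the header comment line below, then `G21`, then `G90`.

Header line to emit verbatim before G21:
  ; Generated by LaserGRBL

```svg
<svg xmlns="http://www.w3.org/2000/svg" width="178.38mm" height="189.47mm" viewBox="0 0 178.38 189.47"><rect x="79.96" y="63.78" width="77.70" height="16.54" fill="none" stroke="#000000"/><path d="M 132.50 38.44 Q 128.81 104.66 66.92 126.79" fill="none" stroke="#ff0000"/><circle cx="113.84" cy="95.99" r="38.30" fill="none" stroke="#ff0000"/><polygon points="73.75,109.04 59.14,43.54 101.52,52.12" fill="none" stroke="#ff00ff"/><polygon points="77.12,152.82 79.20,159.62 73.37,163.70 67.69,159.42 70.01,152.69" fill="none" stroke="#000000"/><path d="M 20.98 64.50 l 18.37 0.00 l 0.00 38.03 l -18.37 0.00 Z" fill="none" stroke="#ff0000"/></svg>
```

; Generated by LaserGRBL
G21
G90
G0 X79.96 Y125.69
M3 S267
G1 X157.66 Y125.69 F3251
G1 X157.66 Y109.15
G1 X79.96 Y109.15
G1 X79.96 Y125.69
M5
G0 X132.50 Y151.03
M3 S691
G1 X123.57 Y111.78 F954
G1 X101.71 Y82.33
G1 X66.92 Y62.68
M5
G0 X152.14 Y93.48
M3 S691
G1 X132.99 Y126.65 F954
G1 X94.69 Y126.65
G1 X75.54 Y93.48
G1 X94.69 Y60.31
G1 X132.99 Y60.31
G1 X152.14 Y93.48
M5
G0 X73.75 Y80.43
M3 S557
G1 X59.14 Y145.93 F2669
G1 X101.52 Y137.35
G1 X73.75 Y80.43
M5
G0 X77.12 Y36.65
M3 S267
G1 X79.20 Y29.85 F3251
G1 X73.37 Y25.77
G1 X67.69 Y30.05
G1 X70.01 Y36.78
G1 X77.12 Y36.65
M5
G0 X20.98 Y124.97
M3 S691
G1 X39.35 Y124.97 F954
G1 X39.35 Y86.94
G1 X20.98 Y86.94
G1 X20.98 Y124.97
M5
G0 X0.00 Y0.00

viewBox `0 0 178.38 189.47` with mm width/height → 1 unit = 1 mm. Flip: y_m = 189.47 − y_svg.

**Shape 1** — `<rect>` rectangle, stroke `#000000` → engrave (S267, F3251). Machine vertices: (79.96,125.69) → (157.66,125.69) → (157.66,109.15) → (79.96,109.15) → (79.96,125.69). Closed: final G1 returns to the first vertex.

**Shape 2** — `<path>` quadratic bezier, stroke `#ff0000` → cut (S691, F954). Control points (SVG): P0=(132.50,38.44), P1=(128.81,104.66), P2=(66.92,126.79); sampled at t=k/3. Machine vertices: (132.50,151.03) → (123.57,111.78) → (101.71,82.33) → (66.92,62.68). Open path.

**Shape 3** — `<circle>` circle, stroke `#ff0000` → cut (S691, F954). Machine vertices: (152.14,93.48) → (132.99,126.65) → (94.69,126.65) → (75.54,93.48) → (94.69,60.31) → (132.99,60.31) → (152.14,93.48). Closed: final G1 returns to the first vertex.

**Shape 4** — `<polygon>` closed polygon, stroke `#ff00ff` → score (S557, F2669). Machine vertices: (73.75,80.43) → (59.14,145.93) → (101.52,137.35) → (73.75,80.43). Closed: final G1 returns to the first vertex.

**Shape 5** — `<polygon>` regular polygon, stroke `#000000` → engrave (S267, F3251). Machine vertices: (77.12,36.65) → (79.20,29.85) → (73.37,25.77) → (67.69,30.05) → (70.01,36.78) → (77.12,36.65). Closed: final G1 returns to the first vertex.

**Shape 6** — `<path>` rectangle, stroke `#ff0000` → cut (S691, F954). Machine vertices: (20.98,124.97) → (39.35,124.97) → (39.35,86.94) → (20.98,86.94) → (20.98,124.97). Closed: final G1 returns to the first vertex.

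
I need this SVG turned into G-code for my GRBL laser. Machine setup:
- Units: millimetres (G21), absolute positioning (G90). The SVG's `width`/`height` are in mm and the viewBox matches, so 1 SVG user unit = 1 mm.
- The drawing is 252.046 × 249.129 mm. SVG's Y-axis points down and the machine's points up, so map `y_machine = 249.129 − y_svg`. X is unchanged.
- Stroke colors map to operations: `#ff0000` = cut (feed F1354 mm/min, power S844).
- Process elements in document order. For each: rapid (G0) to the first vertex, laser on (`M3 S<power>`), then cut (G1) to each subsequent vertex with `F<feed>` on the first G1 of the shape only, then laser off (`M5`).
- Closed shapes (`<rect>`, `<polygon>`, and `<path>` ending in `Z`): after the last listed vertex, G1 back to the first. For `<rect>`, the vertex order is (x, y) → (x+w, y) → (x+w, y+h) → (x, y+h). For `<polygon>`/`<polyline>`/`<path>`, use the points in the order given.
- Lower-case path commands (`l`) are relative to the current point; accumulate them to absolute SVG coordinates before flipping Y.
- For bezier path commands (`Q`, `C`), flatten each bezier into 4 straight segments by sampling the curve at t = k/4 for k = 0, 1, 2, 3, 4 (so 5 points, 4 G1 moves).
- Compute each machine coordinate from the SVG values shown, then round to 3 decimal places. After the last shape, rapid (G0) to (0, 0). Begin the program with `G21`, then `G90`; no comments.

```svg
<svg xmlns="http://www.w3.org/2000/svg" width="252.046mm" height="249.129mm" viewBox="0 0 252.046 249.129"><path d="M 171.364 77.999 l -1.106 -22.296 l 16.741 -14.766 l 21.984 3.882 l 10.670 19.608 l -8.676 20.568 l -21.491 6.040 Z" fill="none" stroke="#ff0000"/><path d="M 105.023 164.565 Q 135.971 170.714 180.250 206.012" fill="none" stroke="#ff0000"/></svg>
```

G21
G90
G0 X171.364 Y171.130
M3 S844
G1 X170.258 Y193.426 F1354
G1 X186.999 Y208.192
G1 X208.983 Y204.310
G1 X219.653 Y184.702
G1 X210.977 Y164.134
G1 X189.486 Y158.094
G1 X171.364 Y171.130
M5
G0 X105.023 Y84.564
M3 S844
G1 X121.330 Y79.668 F1354
G1 X139.304 Y71.128
G1 X158.944 Y58.944
G1 X180.250 Y43.117
M5
G0 X0.000 Y0.000

viewBox `0 0 252.046 249.129` with mm width/height → 1 unit = 1 mm. Flip: y_m = 249.129 − y_svg.

**Shape 1** — `<path>` regular polygon, stroke `#ff0000` → cut (S844, F1354). Machine vertices: (171.364,171.130) → (170.258,193.426) → (186.999,208.192) → (208.983,204.310) → (219.653,184.702) → (210.977,164.134) → (189.486,158.094) → (171.364,171.130). Closed: final G1 returns to the first vertex.

**Shape 2** — `<path>` quadratic bezier, stroke `#ff0000` → cut (S844, F1354). Control points (SVG): P0=(105.023,164.565), P1=(135.971,170.714), P2=(180.250,206.012); sampled at t=k/4. Machine vertices: (105.023,84.564) → (121.330,79.668) → (139.304,71.128) → (158.944,58.944) → (180.250,43.117). Open path.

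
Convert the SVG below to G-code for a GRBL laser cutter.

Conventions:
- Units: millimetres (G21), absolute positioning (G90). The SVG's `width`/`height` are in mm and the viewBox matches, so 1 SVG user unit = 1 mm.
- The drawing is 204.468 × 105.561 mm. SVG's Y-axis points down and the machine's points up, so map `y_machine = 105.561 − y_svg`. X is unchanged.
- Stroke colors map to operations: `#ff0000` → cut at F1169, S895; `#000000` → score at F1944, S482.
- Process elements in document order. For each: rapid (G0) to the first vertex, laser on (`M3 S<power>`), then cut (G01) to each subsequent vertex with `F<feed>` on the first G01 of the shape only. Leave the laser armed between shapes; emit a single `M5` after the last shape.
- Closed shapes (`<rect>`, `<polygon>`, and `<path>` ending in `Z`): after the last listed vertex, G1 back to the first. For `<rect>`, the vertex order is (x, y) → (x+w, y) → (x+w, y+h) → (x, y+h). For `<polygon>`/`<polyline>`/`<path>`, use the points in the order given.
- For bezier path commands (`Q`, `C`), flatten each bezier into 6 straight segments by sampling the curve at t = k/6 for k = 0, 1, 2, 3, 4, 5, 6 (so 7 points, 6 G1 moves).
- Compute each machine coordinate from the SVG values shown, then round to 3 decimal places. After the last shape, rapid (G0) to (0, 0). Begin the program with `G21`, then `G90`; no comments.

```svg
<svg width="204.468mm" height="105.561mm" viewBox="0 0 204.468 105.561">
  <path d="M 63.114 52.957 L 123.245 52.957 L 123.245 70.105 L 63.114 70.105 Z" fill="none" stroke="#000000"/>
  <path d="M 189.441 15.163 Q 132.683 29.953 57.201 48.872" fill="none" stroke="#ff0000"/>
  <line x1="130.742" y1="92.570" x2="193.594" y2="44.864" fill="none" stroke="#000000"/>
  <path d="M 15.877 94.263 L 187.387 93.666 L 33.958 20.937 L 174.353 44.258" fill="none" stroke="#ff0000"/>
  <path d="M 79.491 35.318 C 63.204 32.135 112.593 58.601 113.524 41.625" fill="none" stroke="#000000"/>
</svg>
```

Since the viewBox matches the mm dimensions, user units are millimetres directly. The only transform is the Y-flip y_m = 105.561 − y_svg.

Shape 1 is a rectangle drawn with `<path>`. Its stroke #000000 means score at S482, F1944. After flipping Y the toolpath is (63.114,52.604) → (123.245,52.604) → (123.245,35.456) → (63.114,35.456) → (63.114,52.604), returning to the start.

Shape 2 is a quadratic bezier drawn with `<path>`. Its stroke #ff0000 means cut at S895, F1169. After flipping Y the toolpath is (189.441,90.398) → (170.002,85.353) → (149.522,80.079) → (128.002,74.576) → (105.442,68.843) → (81.842,62.881) → (57.201,56.689).

Shape 3 is a line segment drawn with `<line>`. Its stroke #000000 means score at S482, F1944. After flipping Y the toolpath is (130.742,12.991) → (193.594,60.697).

Shape 4 is a open polyline drawn with `<path>`. Its stroke #ff0000 means cut at S895, F1169. After flipping Y the toolpath is (15.877,11.298) → (187.387,11.895) → (33.958,84.624) → (174.353,61.303).

Shape 5 is a cubic bezier drawn with `<path>`. Its stroke #000000 means score at S482, F1944. After flipping Y the toolpath is (79.491,70.243) → (76.292,69.702) → (80.869,66.250) → (90.051,61.917) → (100.668,58.734) → (109.549,58.730) → (113.524,63.936).

G21
G90
G0 X63.114 Y52.604
M3 S482
G01 X123.245 Y52.604 F1944
G01 X123.245 Y35.456
G01 X63.114 Y35.456
G01 X63.114 Y52.604
G0 X189.441 Y90.398
M3 S895
G01 X170.002 Y85.353 F1169
G01 X149.522 Y80.079
G01 X128.002 Y74.576
G01 X105.442 Y68.843
G01 X81.842 Y62.881
G01 X57.201 Y56.689
G0 X130.742 Y12.991
M3 S482
G01 X193.594 Y60.697 F1944
G0 X15.877 Y11.298
M3 S895
G01 X187.387 Y11.895 F1169
G01 X33.958 Y84.624
G01 X174.353 Y61.303
G0 X79.491 Y70.243
M3 S482
G01 X76.292 Y69.702 F1944
G01 X80.869 Y66.250
G01 X90.051 Y61.917
G01 X100.668 Y58.734
G01 X109.549 Y58.730
G01 X113.524 Y63.936
M5
G0 X0.000 Y0.000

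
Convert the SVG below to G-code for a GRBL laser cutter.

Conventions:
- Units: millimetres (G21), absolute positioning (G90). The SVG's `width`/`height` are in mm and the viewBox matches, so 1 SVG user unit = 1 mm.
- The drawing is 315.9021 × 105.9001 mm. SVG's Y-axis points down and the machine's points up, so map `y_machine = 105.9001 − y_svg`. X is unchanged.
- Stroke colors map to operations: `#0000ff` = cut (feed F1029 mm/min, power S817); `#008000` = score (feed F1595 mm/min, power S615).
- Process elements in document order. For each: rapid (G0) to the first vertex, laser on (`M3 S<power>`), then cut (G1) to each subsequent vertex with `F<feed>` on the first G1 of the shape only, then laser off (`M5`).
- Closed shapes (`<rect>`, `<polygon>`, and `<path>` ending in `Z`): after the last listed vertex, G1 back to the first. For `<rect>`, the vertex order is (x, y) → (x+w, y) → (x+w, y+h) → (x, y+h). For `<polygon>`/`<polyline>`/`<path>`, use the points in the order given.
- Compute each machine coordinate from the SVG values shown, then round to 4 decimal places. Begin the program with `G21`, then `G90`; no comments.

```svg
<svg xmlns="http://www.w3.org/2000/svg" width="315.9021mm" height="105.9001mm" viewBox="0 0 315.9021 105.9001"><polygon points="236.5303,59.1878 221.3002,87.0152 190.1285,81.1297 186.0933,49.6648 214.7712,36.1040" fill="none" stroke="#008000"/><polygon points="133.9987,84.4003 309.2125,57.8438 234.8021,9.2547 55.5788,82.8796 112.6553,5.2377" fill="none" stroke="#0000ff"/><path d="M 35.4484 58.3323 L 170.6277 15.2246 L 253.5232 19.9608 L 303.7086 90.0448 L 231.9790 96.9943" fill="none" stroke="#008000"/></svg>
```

G21
G90
G0 X236.5303 Y46.7123
M3 S615
G1 X221.3002 Y18.8849 F1595
G1 X190.1285 Y24.7704
G1 X186.0933 Y56.2353
G1 X214.7712 Y69.7961
G1 X236.5303 Y46.7123
M5
G0 X133.9987 Y21.4998
M3 S817
G1 X309.2125 Y48.0563 F1029
G1 X234.8021 Y96.6454
G1 X55.5788 Y23.0205
G1 X112.6553 Y100.6624
G1 X133.9987 Y21.4998
M5
G0 X35.4484 Y47.5678
M3 S615
G1 X170.6277 Y90.6755 F1595
G1 X253.5232 Y85.9393
G1 X303.7086 Y15.8553
G1 X231.9790 Y8.9058
M5

viewBox `0 0 315.9021 105.9001` with mm width/height → 1 unit = 1 mm. Flip: y_m = 105.9001 − y_svg.

**Shape 1** — `<polygon>` regular polygon, stroke `#008000` → score (S615, F1595). Machine vertices: (236.5303,46.7123) → (221.3002,18.8849) → (190.1285,24.7704) → (186.0933,56.2353) → (214.7712,69.7961) → (236.5303,46.7123). Closed: final G1 returns to the first vertex.

**Shape 2** — `<polygon>` closed polygon, stroke `#0000ff` → cut (S817, F1029). Machine vertices: (133.9987,21.4998) → (309.2125,48.0563) → (234.8021,96.6454) → (55.5788,23.0205) → (112.6553,100.6624) → (133.9987,21.4998). Closed: final G1 returns to the first vertex.

**Shape 3** — `<path>` open polyline, stroke `#008000` → score (S615, F1595). Machine vertices: (35.4484,47.5678) → (170.6277,90.6755) → (253.5232,85.9393) → (303.7086,15.8553) → (231.9790,8.9058). Open path.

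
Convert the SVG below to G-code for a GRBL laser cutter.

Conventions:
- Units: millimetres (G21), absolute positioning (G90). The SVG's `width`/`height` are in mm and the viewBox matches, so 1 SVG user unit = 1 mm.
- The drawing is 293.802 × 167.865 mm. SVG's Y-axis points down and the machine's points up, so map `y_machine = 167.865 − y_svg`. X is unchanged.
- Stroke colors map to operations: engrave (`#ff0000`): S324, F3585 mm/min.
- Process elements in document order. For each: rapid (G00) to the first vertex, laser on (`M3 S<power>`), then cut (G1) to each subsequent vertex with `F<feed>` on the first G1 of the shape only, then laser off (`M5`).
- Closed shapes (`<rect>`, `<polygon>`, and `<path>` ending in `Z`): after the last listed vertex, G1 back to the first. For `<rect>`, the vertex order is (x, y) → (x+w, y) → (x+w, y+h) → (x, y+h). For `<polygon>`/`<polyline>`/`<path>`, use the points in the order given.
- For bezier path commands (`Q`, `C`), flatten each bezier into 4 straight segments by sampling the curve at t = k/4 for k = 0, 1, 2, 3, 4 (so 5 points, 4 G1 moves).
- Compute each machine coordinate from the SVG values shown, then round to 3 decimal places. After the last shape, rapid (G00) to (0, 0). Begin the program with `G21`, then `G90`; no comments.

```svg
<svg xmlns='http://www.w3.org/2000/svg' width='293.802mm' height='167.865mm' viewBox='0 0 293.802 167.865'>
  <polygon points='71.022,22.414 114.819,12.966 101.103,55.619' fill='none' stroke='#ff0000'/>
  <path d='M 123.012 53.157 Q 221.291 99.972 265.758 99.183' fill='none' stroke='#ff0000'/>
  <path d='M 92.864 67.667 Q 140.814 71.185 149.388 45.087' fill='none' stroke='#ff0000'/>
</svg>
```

G21
G90
G00 X71.022 Y145.451
M3 S324
G1 X114.819 Y154.899 F3585
G1 X101.103 Y112.246
G1 X71.022 Y145.451
M5
G00 X123.012 Y114.708
M3 S324
G1 X168.788 Y94.276 F3585
G1 X207.838 Y79.794
G1 X240.161 Y71.263
G1 X265.758 Y68.682
M5
G00 X92.864 Y100.198
M3 S324
G1 X114.378 Y100.290 F3585
G1 X130.970 Y104.084
G1 X142.640 Y111.580
G1 X149.388 Y122.778
M5
G00 X0.000 Y0.000

Since the viewBox matches the mm dimensions, user units are millimetres directly. The only transform is the Y-flip y_m = 167.865 − y_svg.

Shape 1 is a regular polygon drawn with `<polygon>`. Its stroke #ff0000 means engrave at S324, F3585. After flipping Y the toolpath is (71.022,145.451) → (114.819,154.899) → (101.103,112.246) → (71.022,145.451), returning to the start.

Shape 2 is a quadratic bezier drawn with `<path>`. Its stroke #ff0000 means engrave at S324, F3585. After flipping Y the toolpath is (123.012,114.708) → (168.788,94.276) → (207.838,79.794) → (240.161,71.263) → (265.758,68.682).

Shape 3 is a quadratic bezier drawn with `<path>`. Its stroke #ff0000 means engrave at S324, F3585. After flipping Y the toolpath is (92.864,100.198) → (114.378,100.290) → (130.970,104.084) → (142.640,111.580) → (149.388,122.778).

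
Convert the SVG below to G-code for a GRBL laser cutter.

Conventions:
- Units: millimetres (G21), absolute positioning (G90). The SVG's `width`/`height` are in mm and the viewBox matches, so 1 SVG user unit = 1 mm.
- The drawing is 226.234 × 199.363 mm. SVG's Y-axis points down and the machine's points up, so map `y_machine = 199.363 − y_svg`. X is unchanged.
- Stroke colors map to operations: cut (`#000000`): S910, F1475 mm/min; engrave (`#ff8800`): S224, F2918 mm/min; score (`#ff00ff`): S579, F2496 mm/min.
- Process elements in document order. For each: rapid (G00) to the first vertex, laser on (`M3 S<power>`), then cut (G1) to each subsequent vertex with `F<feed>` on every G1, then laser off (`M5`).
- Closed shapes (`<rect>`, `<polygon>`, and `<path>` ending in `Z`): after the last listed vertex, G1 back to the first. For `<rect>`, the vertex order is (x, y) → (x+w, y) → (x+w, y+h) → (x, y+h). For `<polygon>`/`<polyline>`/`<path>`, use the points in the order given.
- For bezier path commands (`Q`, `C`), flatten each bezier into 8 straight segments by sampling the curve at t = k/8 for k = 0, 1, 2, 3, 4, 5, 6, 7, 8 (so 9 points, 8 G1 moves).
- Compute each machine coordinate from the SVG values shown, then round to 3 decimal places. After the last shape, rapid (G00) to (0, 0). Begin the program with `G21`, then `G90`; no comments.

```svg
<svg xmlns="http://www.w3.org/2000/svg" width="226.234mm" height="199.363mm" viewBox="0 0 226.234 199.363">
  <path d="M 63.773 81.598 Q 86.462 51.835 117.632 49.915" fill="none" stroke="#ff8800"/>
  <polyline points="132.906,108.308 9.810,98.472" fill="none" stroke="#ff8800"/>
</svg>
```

G21
G90
G00 X63.773 Y117.765
M3 S224
G1 X69.578 Y124.771 F2918
G1 X75.648 Y130.906 F2918
G1 X81.982 Y136.172 F2918
G1 X88.582 Y140.567 F2918
G1 X95.447 Y144.093 F2918
G1 X102.577 Y146.748 F2918
G1 X109.972 Y148.533 F2918
G1 X117.632 Y149.448 F2918
M5
G00 X132.906 Y91.055
M3 S224
G1 X9.810 Y100.891 F2918
M5
G00 X0.000 Y0.000

Since the viewBox matches the mm dimensions, user units are millimetres directly. The only transform is the Y-flip y_m = 199.363 − y_svg.

Shape 1 is a quadratic bezier drawn with `<path>`. Its stroke #ff8800 means engrave at S224, F2918. After flipping Y the toolpath is (63.773,117.765) → (69.578,124.771) → (75.648,130.906) → (81.982,136.172) → (88.582,140.567) → (95.447,144.093) → (102.577,146.748) → (109.972,148.533) → (117.632,149.448).

Shape 2 is a line segment drawn with `<polyline>`. Its stroke #ff8800 means engrave at S224, F2918. After flipping Y the toolpath is (132.906,91.055) → (9.810,100.891).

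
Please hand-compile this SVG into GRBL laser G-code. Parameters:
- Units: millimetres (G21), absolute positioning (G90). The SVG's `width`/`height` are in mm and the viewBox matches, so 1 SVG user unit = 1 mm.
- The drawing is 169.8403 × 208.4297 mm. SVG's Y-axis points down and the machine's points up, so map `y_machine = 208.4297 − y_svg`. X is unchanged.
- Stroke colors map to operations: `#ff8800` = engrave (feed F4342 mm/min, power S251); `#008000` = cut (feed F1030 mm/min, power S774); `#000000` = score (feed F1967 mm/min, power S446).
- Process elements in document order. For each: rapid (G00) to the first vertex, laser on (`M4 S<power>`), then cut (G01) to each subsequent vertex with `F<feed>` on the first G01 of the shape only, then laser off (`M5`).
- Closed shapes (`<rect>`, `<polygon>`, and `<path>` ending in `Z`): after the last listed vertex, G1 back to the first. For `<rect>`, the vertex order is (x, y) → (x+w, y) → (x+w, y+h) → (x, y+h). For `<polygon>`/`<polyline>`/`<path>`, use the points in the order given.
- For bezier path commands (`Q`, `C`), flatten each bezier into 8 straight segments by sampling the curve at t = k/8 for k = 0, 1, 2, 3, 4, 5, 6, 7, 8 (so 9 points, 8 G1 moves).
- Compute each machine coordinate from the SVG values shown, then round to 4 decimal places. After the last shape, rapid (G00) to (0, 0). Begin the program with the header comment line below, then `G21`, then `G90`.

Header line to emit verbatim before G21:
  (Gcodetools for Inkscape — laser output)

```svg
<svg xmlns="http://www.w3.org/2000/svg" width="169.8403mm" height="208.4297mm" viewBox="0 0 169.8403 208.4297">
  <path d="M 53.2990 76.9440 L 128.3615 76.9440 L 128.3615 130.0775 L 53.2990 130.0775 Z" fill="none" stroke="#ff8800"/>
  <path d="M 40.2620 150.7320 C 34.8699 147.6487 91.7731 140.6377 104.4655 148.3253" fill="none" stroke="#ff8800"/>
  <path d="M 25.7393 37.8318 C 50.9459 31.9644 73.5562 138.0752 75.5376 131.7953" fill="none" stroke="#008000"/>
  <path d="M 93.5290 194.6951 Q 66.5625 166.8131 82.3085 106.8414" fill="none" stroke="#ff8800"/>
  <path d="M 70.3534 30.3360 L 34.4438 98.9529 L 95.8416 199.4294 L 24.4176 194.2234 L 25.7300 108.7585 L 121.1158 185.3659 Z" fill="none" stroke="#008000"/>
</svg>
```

Since the viewBox matches the mm dimensions, user units are millimetres directly. The only transform is the Y-flip y_m = 208.4297 − y_svg.

Shape 1 is a rectangle drawn with `<path>`. Its stroke #ff8800 means engrave at S251, F4342. After flipping Y the toolpath is (53.2990,131.4857) → (128.3615,131.4857) → (128.3615,78.3522) → (53.2990,78.3522) → (53.2990,131.4857), returning to the start.

Shape 2 is a cubic bezier drawn with `<path>`. Its stroke #ff8800 means engrave at S251, F4342. After flipping Y the toolpath is (40.2620,57.6977) → (40.9520,59.0017) → (46.2341,60.4556) → (54.8602,61.8412) → (65.5821,62.9401) → (77.1517,63.5342) → (88.3208,63.4051) → (97.8415,62.3346) → (104.4655,60.1044).

Shape 3 is a cubic bezier drawn with `<path>`. Its stroke #008000 means cut at S774, F1030. After flipping Y the toolpath is (25.7393,170.5979) → (35.0349,167.9874) → (43.8757,157.5083) → (52.0505,141.7899) → (59.3479,123.4615) → (65.5566,105.1524) → (70.4654,89.4920) → (73.8628,79.1095) → (75.5376,76.6344).

Shape 4 is a quadratic bezier drawn with `<path>`. Its stroke #ff8800 means engrave at S251, F4342. After flipping Y the toolpath is (93.5290,13.7346) → (87.4548,21.2065) → (82.7153,29.6812) → (79.3106,39.1587) → (77.2406,49.6390) → (76.5054,61.1221) → (77.1050,73.6081) → (79.0394,87.0968) → (82.3085,101.5883).

Shape 5 is a closed polygon drawn with `<path>`. Its stroke #008000 means cut at S774, F1030. After flipping Y the toolpath is (70.3534,178.0937) → (34.4438,109.4768) → (95.8416,9.0003) → (24.4176,14.2063) → (25.7300,99.6712) → (121.1158,23.0638) → (70.3534,178.0937), returning to the start.

(Gcodetools for Inkscape — laser output)
G21
G90
G00 X53.2990 Y131.4857
M4 S251
G01 X128.3615 Y131.4857 F4342
G01 X128.3615 Y78.3522
G01 X53.2990 Y78.3522
G01 X53.2990 Y131.4857
M5
G00 X40.2620 Y57.6977
M4 S251
G01 X40.9520 Y59.0017 F4342
G01 X46.2341 Y60.4556
G01 X54.8602 Y61.8412
G01 X65.5821 Y62.9401
G01 X77.1517 Y63.5342
G01 X88.3208 Y63.4051
G01 X97.8415 Y62.3346
G01 X104.4655 Y60.1044
M5
G00 X25.7393 Y170.5979
M4 S774
G01 X35.0349 Y167.9874 F1030
G01 X43.8757 Y157.5083
G01 X52.0505 Y141.7899
G01 X59.3479 Y123.4615
G01 X65.5566 Y105.1524
G01 X70.4654 Y89.4920
G01 X73.8628 Y79.1095
G01 X75.5376 Y76.6344
M5
G00 X93.5290 Y13.7346
M4 S251
G01 X87.4548 Y21.2065 F4342
G01 X82.7153 Y29.6812
G01 X79.3106 Y39.1587
G01 X77.2406 Y49.6390
G01 X76.5054 Y61.1221
G01 X77.1050 Y73.6081
G01 X79.0394 Y87.0968
G01 X82.3085 Y101.5883
M5
G00 X70.3534 Y178.0937
M4 S774
G01 X34.4438 Y109.4768 F1030
G01 X95.8416 Y9.0003
G01 X24.4176 Y14.2063
G01 X25.7300 Y99.6712
G01 X121.1158 Y23.0638
G01 X70.3534 Y178.0937
M5
G00 X0.0000 Y0.0000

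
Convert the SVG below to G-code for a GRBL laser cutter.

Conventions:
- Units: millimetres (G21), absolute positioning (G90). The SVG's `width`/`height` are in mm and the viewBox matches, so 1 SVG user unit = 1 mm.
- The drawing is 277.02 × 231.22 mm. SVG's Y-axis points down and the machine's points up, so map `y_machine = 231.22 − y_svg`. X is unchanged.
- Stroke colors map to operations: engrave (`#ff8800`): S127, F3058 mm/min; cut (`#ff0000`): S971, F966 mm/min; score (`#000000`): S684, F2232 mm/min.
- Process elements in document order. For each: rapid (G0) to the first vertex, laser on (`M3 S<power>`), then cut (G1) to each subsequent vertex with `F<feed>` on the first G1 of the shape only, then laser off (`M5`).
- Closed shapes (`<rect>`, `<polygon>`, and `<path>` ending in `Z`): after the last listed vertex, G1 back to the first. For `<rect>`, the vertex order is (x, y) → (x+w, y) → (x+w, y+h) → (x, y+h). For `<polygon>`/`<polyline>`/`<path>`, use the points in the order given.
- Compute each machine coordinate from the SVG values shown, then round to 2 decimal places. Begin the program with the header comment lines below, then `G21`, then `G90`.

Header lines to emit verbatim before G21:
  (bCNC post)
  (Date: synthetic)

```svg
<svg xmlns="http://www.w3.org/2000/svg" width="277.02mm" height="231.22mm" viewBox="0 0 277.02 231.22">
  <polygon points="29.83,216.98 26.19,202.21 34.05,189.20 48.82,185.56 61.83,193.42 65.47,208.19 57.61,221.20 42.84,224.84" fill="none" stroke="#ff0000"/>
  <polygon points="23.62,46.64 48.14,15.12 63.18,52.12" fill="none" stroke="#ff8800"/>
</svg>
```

Since the viewBox matches the mm dimensions, user units are millimetres directly. The only transform is the Y-flip y_m = 231.22 − y_svg.

Shape 1 is a regular polygon drawn with `<polygon>`. Its stroke #ff0000 means cut at S971, F966. After flipping Y the toolpath is (29.83,14.24) → (26.19,29.01) → (34.05,42.02) → (48.82,45.66) → (61.83,37.80) → (65.47,23.03) → (57.61,10.02) → (42.84,6.38) → (29.83,14.24), returning to the start.

Shape 2 is a regular polygon drawn with `<polygon>`. Its stroke #ff8800 means engrave at S127, F3058. After flipping Y the toolpath is (23.62,184.58) → (48.14,216.10) → (63.18,179.10) → (23.62,184.58), returning to the start.

(bCNC post)
(Date: synthetic)
G21
G90
G0 X29.83 Y14.24
M3 S971
G1 X26.19 Y29.01 F966
G1 X34.05 Y42.02
G1 X48.82 Y45.66
G1 X61.83 Y37.80
G1 X65.47 Y23.03
G1 X57.61 Y10.02
G1 X42.84 Y6.38
G1 X29.83 Y14.24
M5
G0 X23.62 Y184.58
M3 S127
G1 X48.14 Y216.10 F3058
G1 X63.18 Y179.10
G1 X23.62 Y184.58
M5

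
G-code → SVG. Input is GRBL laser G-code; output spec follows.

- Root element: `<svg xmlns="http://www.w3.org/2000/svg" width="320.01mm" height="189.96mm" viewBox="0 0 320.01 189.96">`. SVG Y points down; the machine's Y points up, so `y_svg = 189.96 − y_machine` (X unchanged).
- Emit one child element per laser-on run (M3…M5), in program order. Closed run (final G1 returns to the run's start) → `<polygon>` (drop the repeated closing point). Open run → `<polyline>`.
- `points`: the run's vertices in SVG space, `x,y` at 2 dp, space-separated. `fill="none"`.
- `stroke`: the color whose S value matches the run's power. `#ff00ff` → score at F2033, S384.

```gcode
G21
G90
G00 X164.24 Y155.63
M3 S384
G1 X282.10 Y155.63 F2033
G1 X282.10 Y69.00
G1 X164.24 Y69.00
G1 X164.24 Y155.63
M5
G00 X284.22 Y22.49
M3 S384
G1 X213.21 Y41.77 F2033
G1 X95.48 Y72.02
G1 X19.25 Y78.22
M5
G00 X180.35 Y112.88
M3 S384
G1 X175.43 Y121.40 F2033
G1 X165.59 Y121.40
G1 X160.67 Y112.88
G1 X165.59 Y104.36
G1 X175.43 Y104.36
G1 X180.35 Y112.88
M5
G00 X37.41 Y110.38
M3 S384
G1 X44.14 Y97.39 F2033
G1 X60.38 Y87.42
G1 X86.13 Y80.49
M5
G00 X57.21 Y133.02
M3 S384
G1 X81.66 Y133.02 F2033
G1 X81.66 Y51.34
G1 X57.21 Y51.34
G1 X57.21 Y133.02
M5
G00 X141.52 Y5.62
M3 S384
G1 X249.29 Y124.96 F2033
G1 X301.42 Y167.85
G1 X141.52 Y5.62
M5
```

<svg xmlns="http://www.w3.org/2000/svg" width="320.01mm" height="189.96mm" viewBox="0 0 320.01 189.96">
  <polygon points="164.24,34.33 282.10,34.33 282.10,120.96 164.24,120.96" fill="none" stroke="#ff00ff"/>
  <polyline points="284.22,167.47 213.21,148.19 95.48,117.94 19.25,111.74" fill="none" stroke="#ff00ff"/>
  <polygon points="180.35,77.08 175.43,68.56 165.59,68.56 160.67,77.08 165.59,85.60 175.43,85.60" fill="none" stroke="#ff00ff"/>
  <polyline points="37.41,79.58 44.14,92.57 60.38,102.54 86.13,109.47" fill="none" stroke="#ff00ff"/>
  <polygon points="57.21,56.94 81.66,56.94 81.66,138.62 57.21,138.62" fill="none" stroke="#ff00ff"/>
  <polygon points="141.52,184.34 249.29,65.00 301.42,22.11" fill="none" stroke="#ff00ff"/>
</svg>

Machine Y-up, SVG Y-down with viewBox height 189.96, so y_svg = 189.96 − y_machine; X carries over. Every run uses S384, so all elements get stroke `#ff00ff` (score).

Run 1: The run returns to its start, so emit a `<polygon>` with points (Y-flipped): 164.24,34.33 282.10,34.33 282.10,120.96 164.24,120.96.

Run 2: The run is open, so emit a `<polyline>` with points (Y-flipped): 284.22,167.47 213.21,148.19 95.48,117.94 19.25,111.74.

Run 3: The run returns to its start, so emit a `<polygon>` with points (Y-flipped): 180.35,77.08 175.43,68.56 165.59,68.56 160.67,77.08 165.59,85.60 175.43,85.60.

Run 4: The run is open, so emit a `<polyline>` with points (Y-flipped): 37.41,79.58 44.14,92.57 60.38,102.54 86.13,109.47.

Run 5: The run returns to its start, so emit a `<polygon>` with points (Y-flipped): 57.21,56.94 81.66,56.94 81.66,138.62 57.21,138.62.

Run 6: The run returns to its start, so emit a `<polygon>` with points (Y-flipped): 141.52,184.34 249.29,65.00 301.42,22.11.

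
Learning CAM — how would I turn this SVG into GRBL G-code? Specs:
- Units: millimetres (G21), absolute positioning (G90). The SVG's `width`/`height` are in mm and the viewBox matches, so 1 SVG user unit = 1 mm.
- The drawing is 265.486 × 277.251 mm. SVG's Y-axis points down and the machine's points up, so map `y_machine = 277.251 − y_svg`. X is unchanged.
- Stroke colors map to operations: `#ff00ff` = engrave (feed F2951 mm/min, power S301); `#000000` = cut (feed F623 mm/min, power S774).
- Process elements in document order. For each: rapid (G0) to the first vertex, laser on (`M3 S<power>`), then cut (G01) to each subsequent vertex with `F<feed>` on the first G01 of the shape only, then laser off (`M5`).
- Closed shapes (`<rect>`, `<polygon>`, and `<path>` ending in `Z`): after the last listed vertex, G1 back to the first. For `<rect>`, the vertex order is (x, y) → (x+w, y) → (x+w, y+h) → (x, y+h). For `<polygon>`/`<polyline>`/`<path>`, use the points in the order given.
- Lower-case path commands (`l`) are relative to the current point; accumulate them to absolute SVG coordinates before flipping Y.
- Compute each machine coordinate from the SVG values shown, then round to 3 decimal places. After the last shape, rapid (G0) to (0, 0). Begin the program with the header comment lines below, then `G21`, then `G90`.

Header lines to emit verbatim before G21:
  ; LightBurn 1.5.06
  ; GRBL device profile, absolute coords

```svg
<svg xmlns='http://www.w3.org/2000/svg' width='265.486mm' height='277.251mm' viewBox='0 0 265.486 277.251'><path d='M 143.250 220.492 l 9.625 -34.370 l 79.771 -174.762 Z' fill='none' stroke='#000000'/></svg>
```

Since the viewBox matches the mm dimensions, user units are millimetres directly. The only transform is the Y-flip y_m = 277.251 − y_svg.

Shape 1 is a closed polygon drawn with `<path>`. Its stroke #000000 means cut at S774, F623. After flipping Y the toolpath is (143.250,56.759) → (152.875,91.129) → (232.646,265.891) → (143.250,56.759), returning to the start.

; LightBurn 1.5.06
; GRBL device profile, absolute coords
G21
G90
G0 X143.250 Y56.759
M3 S774
G01 X152.875 Y91.129 F623
G01 X232.646 Y265.891
G01 X143.250 Y56.759
M5
G0 X0.000 Y0.000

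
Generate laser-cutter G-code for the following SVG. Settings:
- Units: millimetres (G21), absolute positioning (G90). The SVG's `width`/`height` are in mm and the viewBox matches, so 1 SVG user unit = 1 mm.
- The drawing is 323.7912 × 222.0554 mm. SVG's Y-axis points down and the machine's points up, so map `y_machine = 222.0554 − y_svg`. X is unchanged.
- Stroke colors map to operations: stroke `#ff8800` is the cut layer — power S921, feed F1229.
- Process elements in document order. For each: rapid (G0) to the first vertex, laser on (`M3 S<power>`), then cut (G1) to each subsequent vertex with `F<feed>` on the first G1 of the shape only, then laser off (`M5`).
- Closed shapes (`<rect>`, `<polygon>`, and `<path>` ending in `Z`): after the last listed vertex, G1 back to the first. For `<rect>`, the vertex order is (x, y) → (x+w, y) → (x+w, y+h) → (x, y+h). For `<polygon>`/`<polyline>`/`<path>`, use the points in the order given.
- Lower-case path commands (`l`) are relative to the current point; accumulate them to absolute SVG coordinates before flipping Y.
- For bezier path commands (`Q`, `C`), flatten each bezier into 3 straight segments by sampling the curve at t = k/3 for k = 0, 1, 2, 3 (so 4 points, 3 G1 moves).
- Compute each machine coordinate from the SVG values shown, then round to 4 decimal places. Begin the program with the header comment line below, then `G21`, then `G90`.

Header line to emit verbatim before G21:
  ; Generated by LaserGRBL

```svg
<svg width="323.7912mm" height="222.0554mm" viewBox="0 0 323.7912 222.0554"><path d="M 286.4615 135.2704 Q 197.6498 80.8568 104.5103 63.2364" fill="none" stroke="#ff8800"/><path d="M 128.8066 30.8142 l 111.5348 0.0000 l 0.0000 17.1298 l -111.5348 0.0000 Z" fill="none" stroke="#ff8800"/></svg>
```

viewBox `0 0 323.7912 222.0554` with mm width/height → 1 unit = 1 mm. Flip: y_m = 222.0554 − y_svg.

**Shape 1** — `<path>` quadratic bezier, stroke `#ff8800` → cut (S921, F1229). Control points (SVG): P0=(286.4615,135.2704), P1=(197.6498,80.8568), P2=(104.5103,63.2364); sampled at t=k/3. Machine vertices: (286.4615,86.7850) → (226.7728,118.9726) → (166.1224,142.9839) → (104.5103,158.8190). Open path.

**Shape 2** — `<path>` rectangle, stroke `#ff8800` → cut (S921, F1229). Machine vertices: (128.8066,191.2412) → (240.3414,191.2412) → (240.3414,174.1114) → (128.8066,174.1114) → (128.8066,191.2412). Closed: final G1 returns to the first vertex.

; Generated by LaserGRBL
G21
G90
G0 X286.4615 Y86.7850
M3 S921
G1 X226.7728 Y118.9726 F1229
G1 X166.1224 Y142.9839
G1 X104.5103 Y158.8190
M5
G0 X128.8066 Y191.2412
M3 S921
G1 X240.3414 Y191.2412 F1229
G1 X240.3414 Y174.1114
G1 X128.8066 Y174.1114
G1 X128.8066 Y191.2412
M5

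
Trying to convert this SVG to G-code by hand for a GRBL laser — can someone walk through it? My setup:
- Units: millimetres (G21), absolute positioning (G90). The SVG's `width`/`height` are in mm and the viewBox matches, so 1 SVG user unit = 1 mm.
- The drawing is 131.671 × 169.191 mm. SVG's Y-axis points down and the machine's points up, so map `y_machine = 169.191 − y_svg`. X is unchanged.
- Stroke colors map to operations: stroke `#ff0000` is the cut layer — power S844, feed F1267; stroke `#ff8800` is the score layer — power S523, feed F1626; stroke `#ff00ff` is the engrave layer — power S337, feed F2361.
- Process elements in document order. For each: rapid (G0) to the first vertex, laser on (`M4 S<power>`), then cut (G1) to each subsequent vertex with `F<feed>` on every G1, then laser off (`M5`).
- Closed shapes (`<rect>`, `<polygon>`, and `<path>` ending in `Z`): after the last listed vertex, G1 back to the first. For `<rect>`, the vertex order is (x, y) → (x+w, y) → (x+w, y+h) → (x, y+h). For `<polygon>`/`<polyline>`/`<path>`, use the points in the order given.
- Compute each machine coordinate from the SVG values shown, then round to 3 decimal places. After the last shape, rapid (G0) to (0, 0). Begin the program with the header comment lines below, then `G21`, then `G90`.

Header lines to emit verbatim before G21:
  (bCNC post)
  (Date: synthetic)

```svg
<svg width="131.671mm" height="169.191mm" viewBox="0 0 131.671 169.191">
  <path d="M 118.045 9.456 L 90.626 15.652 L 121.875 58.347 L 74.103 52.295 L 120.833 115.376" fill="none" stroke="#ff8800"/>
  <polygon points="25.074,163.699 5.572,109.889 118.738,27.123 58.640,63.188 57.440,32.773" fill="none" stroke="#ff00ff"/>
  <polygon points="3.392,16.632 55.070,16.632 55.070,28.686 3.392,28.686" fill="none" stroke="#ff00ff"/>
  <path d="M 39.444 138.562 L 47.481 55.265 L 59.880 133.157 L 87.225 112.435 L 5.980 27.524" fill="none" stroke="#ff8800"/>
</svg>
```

Since the viewBox matches the mm dimensions, user units are millimetres directly. The only transform is the Y-flip y_m = 169.191 − y_svg.

Shape 1 is a open polyline drawn with `<path>`. Its stroke #ff8800 means score at S523, F1626. After flipping Y the toolpath is (118.045,159.735) → (90.626,153.539) → (121.875,110.844) → (74.103,116.896) → (120.833,53.815).

Shape 2 is a closed polygon drawn with `<polygon>`. Its stroke #ff00ff means engrave at S337, F2361. After flipping Y the toolpath is (25.074,5.492) → (5.572,59.302) → (118.738,142.068) → (58.640,106.003) → (57.440,136.418) → (25.074,5.492), returning to the start.

Shape 3 is a rectangle drawn with `<polygon>`. Its stroke #ff00ff means engrave at S337, F2361. After flipping Y the toolpath is (3.392,152.559) → (55.070,152.559) → (55.070,140.505) → (3.392,140.505) → (3.392,152.559), returning to the start.

Shape 4 is a open polyline drawn with `<path>`. Its stroke #ff8800 means score at S523, F1626. After flipping Y the toolpath is (39.444,30.629) → (47.481,113.926) → (59.880,36.034) → (87.225,56.756) → (5.980,141.667).

(bCNC post)
(Date: synthetic)
G21
G90
G0 X118.045 Y159.735
M4 S523
G1 X90.626 Y153.539 F1626
G1 X121.875 Y110.844 F1626
G1 X74.103 Y116.896 F1626
G1 X120.833 Y53.815 F1626
M5
G0 X25.074 Y5.492
M4 S337
G1 X5.572 Y59.302 F2361
G1 X118.738 Y142.068 F2361
G1 X58.640 Y106.003 F2361
G1 X57.440 Y136.418 F2361
G1 X25.074 Y5.492 F2361
M5
G0 X3.392 Y152.559
M4 S337
G1 X55.070 Y152.559 F2361
G1 X55.070 Y140.505 F2361
G1 X3.392 Y140.505 F2361
G1 X3.392 Y152.559 F2361
M5
G0 X39.444 Y30.629
M4 S523
G1 X47.481 Y113.926 F1626
G1 X59.880 Y36.034 F1626
G1 X87.225 Y56.756 F1626
G1 X5.980 Y141.667 F1626
M5
G0 X0.000 Y0.000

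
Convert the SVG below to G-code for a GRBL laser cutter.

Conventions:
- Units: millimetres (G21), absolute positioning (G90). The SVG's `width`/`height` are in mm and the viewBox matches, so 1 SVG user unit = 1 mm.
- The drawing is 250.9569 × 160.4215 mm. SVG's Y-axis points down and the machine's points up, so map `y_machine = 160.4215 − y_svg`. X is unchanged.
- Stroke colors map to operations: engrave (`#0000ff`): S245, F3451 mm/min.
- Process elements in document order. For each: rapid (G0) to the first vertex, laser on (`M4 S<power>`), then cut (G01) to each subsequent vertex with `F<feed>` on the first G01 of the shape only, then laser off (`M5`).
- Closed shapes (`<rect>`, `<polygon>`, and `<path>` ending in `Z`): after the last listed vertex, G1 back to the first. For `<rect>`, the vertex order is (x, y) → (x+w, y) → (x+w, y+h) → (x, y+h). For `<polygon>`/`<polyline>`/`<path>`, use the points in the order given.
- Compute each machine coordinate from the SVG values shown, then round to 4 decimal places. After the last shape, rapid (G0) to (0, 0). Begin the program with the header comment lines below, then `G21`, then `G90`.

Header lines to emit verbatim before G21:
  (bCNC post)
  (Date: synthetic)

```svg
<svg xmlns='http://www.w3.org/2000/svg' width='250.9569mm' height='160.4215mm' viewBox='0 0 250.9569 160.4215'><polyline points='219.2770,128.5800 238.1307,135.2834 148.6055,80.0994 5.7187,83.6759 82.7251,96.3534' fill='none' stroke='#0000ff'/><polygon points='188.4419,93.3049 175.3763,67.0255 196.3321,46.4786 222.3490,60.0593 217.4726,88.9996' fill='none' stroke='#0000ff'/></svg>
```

1 u = 1 mm; y_m = 160.4215 − y.

[1] `<polyline>` open polyline, #0000ff→engrave S245 F3451: (219.2770,31.8415) → (238.1307,25.1381) → (148.6055,80.3221) → (5.7187,76.7456) → (82.7251,64.0681)

[2] `<polygon>` regular polygon, #0000ff→engrave S245 F3451: (188.4419,67.1166) → (175.3763,93.3960) → (196.3321,113.9429) → (222.3490,100.3622) → (217.4726,71.4219) → (188.4419,67.1166) (closed)

(bCNC post)
(Date: synthetic)
G21
G90
G0 X219.2770 Y31.8415
M4 S245
G01 X238.1307 Y25.1381 F3451
G01 X148.6055 Y80.3221
G01 X5.7187 Y76.7456
G01 X82.7251 Y64.0681
M5
G0 X188.4419 Y67.1166
M4 S245
G01 X175.3763 Y93.3960 F3451
G01 X196.3321 Y113.9429
G01 X222.3490 Y100.3622
G01 X217.4726 Y71.4219
G01 X188.4419 Y67.1166
M5
G0 X0.0000 Y0.0000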